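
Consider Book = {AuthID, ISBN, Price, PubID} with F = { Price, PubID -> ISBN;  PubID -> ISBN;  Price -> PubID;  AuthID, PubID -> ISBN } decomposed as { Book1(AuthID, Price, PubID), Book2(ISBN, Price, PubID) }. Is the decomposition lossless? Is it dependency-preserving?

Lossless test: (Price, PubID)⁺ = {ISBN, Price, PubID}, which contains all of one fragment — lossless.
Dependency preservation: AuthID, PubID → ISBN is not contained in any single fragment, but the restricted closure of its left-hand side across the fragments still reaches the right-hand side; the remaining FDs each lie inside some fragment. All dependencies are preserved.

lossless and dependency-preserving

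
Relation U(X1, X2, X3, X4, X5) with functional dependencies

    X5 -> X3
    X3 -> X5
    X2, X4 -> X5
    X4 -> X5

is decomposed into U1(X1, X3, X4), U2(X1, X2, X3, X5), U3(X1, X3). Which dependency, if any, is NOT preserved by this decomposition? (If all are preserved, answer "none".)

X5 → X3 lies within U2.
X3 → X5 lies within U2.
X2, X4 → X5: restricted closure across fragments reaches X5.
X4 → X5: restricted closure across fragments reaches X5.
Every dependency is enforceable on the fragments, so the decomposition is dependency-preserving.

none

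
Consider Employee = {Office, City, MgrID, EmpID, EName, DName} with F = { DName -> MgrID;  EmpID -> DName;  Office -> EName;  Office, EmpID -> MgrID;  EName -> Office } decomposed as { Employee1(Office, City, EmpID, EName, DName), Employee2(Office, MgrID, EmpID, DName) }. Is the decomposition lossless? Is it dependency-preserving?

Lossless test: (Office, EmpID, DName)⁺ = {Office, MgrID, EmpID, EName, DName}, which contains all of one fragment — lossless.
Dependency preservation: every FD's attributes lie within a single fragment, so each can be enforced locally — preserved.

lossless and dependency-preserving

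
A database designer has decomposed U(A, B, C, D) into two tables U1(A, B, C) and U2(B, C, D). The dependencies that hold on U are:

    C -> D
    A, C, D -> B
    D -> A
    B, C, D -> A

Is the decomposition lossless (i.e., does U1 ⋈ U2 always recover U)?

Common attributes: U1 ∩ U2 = {B, C}.
Closure of {B, C}: C → D applies, adding D; D → A applies, adding A. So (B, C)⁺ = {A, B, C, D}.
This closure contains every attribute of U1, so U1 ∩ U2 → U1. The join is lossless.

Yes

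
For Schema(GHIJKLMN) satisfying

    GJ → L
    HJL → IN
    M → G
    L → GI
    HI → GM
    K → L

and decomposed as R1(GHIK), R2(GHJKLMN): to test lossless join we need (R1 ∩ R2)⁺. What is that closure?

R1 ∩ R2 = {GHK}.
K → L applies, adding L
L → GI applies, adding I
HI → GM applies, adding M
Closure: {GHIKLM}.

GHIKLM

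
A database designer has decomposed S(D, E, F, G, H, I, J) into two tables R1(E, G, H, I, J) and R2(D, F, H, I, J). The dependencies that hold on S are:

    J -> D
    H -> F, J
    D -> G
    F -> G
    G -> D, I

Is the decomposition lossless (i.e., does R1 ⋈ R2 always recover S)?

Yes

Common attributes: R1 ∩ R2 = {H, I, J}.
Closure of {H, I, J}: J → D applies, adding D; H → F, J applies, adding F; D → G applies, adding G. So (H, I, J)⁺ = {D, F, G, H, I, J}.
This closure contains every attribute of R2, so R1 ∩ R2 → R2. The join is lossless.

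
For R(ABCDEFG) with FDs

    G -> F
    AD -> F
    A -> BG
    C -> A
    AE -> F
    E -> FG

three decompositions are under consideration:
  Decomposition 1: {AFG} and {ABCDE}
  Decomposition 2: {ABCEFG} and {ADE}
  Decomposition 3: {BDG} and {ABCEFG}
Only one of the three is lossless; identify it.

Decomposition 1

Decomposition 1: common = {A}, closure = {ABFG} → lossless.
Decomposition 2: common = {AE}, closure = {ABEFG} → lossy.
Decomposition 3: common = {BG}, closure = {BFG} → lossy.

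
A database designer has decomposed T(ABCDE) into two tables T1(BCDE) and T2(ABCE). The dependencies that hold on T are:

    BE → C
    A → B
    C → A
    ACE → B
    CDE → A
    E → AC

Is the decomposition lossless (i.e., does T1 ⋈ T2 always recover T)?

Common attributes: T1 ∩ T2 = {BCE}.
Closure of {BCE}: C → A applies, adding A. So (BCE)⁺ = {ABCE}.
This closure contains every attribute of T2, so T1 ∩ T2 → T2. The join is lossless.

Yes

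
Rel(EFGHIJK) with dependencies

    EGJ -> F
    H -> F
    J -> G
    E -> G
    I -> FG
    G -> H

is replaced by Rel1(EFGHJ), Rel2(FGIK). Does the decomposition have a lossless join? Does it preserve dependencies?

lossy but dependency-preserving

Lossless test: (FG)⁺ = {FGH}, which is a superkey of neither fragment — lossy.
Dependency preservation: every FD's attributes lie within a single fragment, so each can be enforced locally — preserved.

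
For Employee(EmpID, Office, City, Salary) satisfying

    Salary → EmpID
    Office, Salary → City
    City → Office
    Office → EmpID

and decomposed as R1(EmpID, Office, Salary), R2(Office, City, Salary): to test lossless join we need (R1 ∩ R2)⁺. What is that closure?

EmpID, Office, City, Salary

R1 ∩ R2 = {Office, Salary}.
Salary → EmpID applies, adding EmpID
Office, Salary → City applies, adding City
Closure: {EmpID, Office, City, Salary}.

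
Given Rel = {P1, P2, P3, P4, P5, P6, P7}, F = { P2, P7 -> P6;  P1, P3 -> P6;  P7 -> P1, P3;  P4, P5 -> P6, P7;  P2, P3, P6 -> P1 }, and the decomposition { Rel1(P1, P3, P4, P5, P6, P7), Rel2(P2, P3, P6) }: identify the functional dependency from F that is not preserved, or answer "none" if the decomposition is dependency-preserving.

Check P2, P3, P6 → P1: no single fragment contains all of {P1, P2, P3, P6}, and the restricted closure of {P2, P3, P6} across the fragments never reaches {P1}.
P2, P7 → P6 is preserved.
P1, P3 → P6 is preserved.
P7 → P1, P3 is preserved.
P4, P5 → P6, P7 is preserved.

P2, P3, P6 -> P1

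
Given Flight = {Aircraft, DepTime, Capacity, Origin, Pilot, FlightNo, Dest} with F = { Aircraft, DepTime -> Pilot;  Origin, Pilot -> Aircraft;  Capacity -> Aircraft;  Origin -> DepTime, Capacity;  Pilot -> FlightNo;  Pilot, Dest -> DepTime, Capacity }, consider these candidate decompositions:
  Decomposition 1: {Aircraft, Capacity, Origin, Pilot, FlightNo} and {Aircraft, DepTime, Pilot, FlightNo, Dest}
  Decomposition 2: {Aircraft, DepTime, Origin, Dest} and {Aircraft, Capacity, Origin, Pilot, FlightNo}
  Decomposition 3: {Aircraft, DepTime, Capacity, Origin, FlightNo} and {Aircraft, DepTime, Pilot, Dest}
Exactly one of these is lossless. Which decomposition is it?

Decomposition 1: common = {Aircraft, Pilot, FlightNo}, closure = {Aircraft, Pilot, FlightNo} → lossy.
Decomposition 2: common = {Aircraft, Origin}, closure = {Aircraft, DepTime, Capacity, Origin, Pilot, FlightNo} → lossless.
Decomposition 3: common = {Aircraft, DepTime}, closure = {Aircraft, DepTime, Pilot, FlightNo} → lossy.

Decomposition 2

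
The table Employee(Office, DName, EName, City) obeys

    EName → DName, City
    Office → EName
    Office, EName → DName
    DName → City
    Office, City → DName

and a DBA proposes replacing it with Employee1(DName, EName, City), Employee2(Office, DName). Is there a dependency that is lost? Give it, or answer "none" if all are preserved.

Office → EName

Check Office → EName: no single fragment contains all of {Office, EName}, and the restricted closure of {Office} across the fragments never reaches {EName}.
EName → DName, City is preserved.
Office, EName → DName is preserved.
DName → City is preserved.
Office, City → DName is preserved.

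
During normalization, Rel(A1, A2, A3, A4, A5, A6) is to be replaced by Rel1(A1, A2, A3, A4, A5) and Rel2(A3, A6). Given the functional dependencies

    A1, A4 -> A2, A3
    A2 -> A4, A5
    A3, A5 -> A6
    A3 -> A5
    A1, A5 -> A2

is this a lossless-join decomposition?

Yes

Common attributes: Rel1 ∩ Rel2 = {A3}.
Closure of {A3}: A3 → A5 applies, adding A5; A3, A5 → A6 applies, adding A6. So (A3)⁺ = {A3, A5, A6}.
This closure contains every attribute of Rel2, so Rel1 ∩ Rel2 → Rel2. The join is lossless.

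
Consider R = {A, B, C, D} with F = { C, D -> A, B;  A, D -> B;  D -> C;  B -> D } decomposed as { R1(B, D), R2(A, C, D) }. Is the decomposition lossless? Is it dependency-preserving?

lossless and dependency-preserving

Lossless test: (D)⁺ = {A, B, C, D}, which contains all of one fragment — lossless.
Dependency preservation: C, D → A, B; A, D → B are not contained in any single fragment, but the restricted closure of each left-hand side across the fragments still reaches the right-hand side; the remaining FDs each lie inside some fragment. All dependencies are preserved.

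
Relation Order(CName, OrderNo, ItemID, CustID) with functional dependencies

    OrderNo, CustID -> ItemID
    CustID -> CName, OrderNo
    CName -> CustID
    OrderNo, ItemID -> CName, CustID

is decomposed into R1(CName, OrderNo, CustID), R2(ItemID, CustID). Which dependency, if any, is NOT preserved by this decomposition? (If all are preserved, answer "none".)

Check OrderNo, ItemID → CName, CustID: no single fragment contains all of {CName, OrderNo, ItemID, CustID}, and the restricted closure of {OrderNo, ItemID} across the fragments never reaches {CName, CustID}.
OrderNo, CustID → ItemID is preserved.
CustID → CName, OrderNo is preserved.
CName → CustID is preserved.

OrderNo, ItemID -> CName, CustID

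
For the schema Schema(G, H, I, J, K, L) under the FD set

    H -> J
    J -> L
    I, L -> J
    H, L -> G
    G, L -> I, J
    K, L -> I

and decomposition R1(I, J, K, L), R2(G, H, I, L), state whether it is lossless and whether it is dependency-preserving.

lossy but dependency-preserving

Lossless test: (I, L)⁺ = {I, J, L}, which is a superkey of neither fragment — lossy.
Dependency preservation: H → J; G, L → I, J are not contained in any single fragment, but the restricted closure of each left-hand side across the fragments still reaches the right-hand side; the remaining FDs each lie inside some fragment. All dependencies are preserved.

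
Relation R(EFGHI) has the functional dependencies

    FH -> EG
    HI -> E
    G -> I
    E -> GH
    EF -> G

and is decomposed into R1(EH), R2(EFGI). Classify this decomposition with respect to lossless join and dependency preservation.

lossless but not dependency-preserving

Lossless test: (E)⁺ = {EGHI}, which contains all of one fragment — lossless.
Dependency preservation: the restricted closure of {FH} across the fragments never reaches {EG}, so FH → EG cannot be enforced without a join — not preserved.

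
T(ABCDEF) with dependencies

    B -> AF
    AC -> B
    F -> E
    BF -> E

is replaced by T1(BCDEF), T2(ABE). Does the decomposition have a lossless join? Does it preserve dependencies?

lossless but not dependency-preserving

Lossless test: (BE)⁺ = {ABEF}, which contains all of one fragment — lossless.
Dependency preservation: the restricted closure of {AC} across the fragments never reaches {B}, so AC → B cannot be enforced without a join — not preserved.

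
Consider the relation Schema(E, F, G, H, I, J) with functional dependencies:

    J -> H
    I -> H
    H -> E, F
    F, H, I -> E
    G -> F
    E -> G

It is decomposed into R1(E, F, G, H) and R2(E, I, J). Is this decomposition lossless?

Common attributes: R1 ∩ R2 = {E}.
Closure of {E}: E → G applies, adding G; G → F applies, adding F. So (E)⁺ = {E, F, G}.
The closure contains neither all of R1 = {E, F, G, H} nor all of R2 = {E, I, J}, so the common attributes are not a superkey of either fragment. The join is lossy.

No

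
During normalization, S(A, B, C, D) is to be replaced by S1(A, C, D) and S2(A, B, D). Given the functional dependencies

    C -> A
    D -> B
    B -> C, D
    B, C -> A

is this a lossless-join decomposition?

Common attributes: S1 ∩ S2 = {A, D}.
Closure of {A, D}: D → B applies, adding B; B → C, D applies, adding C. So (A, D)⁺ = {A, B, C, D}.
This closure contains every attribute of S1, so S1 ∩ S2 → S1. The join is lossless.

Yes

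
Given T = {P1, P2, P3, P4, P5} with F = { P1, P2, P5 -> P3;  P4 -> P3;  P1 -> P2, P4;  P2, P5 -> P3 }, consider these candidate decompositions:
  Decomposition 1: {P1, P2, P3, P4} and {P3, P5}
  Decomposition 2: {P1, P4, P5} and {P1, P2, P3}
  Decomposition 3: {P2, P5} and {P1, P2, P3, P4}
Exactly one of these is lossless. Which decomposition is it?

Decomposition 2

Decomposition 1: common = {P3}, closure = {P3} → lossy.
Decomposition 2: common = {P1}, closure = {P1, P2, P3, P4} → lossless.
Decomposition 3: common = {P2}, closure = {P2} → lossy.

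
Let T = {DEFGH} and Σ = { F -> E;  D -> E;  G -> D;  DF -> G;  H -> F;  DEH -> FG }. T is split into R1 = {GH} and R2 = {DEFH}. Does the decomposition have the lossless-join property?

Common attributes: R1 ∩ R2 = {H}.
Closure of {H}: H → F applies, adding F; F → E applies, adding E. So (H)⁺ = {EFH}.
The closure contains neither all of R1 = {GH} nor all of R2 = {DEFH}, so the common attributes are not a superkey of either fragment. The join is lossy.

No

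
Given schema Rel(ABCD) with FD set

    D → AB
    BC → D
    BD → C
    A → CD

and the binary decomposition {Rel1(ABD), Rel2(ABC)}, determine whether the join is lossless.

Yes

Common attributes: Rel1 ∩ Rel2 = {AB}.
Closure of {AB}: A → CD applies, adding CD. So (AB)⁺ = {ABCD}.
This closure contains every attribute of Rel1, so Rel1 ∩ Rel2 → Rel1. The join is lossless.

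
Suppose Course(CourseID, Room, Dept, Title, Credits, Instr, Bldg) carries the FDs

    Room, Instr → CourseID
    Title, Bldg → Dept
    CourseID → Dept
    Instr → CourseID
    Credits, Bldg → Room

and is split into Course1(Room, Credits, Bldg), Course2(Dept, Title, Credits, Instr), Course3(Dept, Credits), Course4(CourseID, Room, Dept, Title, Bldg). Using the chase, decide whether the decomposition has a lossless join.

Chase test. Columns are CourseID, Room, Dept, Title, Credits, Instr, Bldg; row i has aⱼ where attribute j ∈ Coursei, else bᵢⱼ.
Initial tableau (one row per fragment):
  row 1: b11 a2 b13 b14 a5 b16 a7
  row 2: b21 b22 a3 a4 a5 a6 b27
  row 3: b31 b32 a3 b34 a5 b36 b37
  row 4: a1 a2 a3 a4 b45 b46 a7
No row becomes fully distinguished — the join is lossy.

No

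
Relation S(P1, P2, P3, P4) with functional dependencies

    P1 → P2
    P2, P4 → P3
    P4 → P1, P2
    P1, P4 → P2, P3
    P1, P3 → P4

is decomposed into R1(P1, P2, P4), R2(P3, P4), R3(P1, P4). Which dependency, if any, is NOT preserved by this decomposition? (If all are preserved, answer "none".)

P1, P3 → P4

Check P1, P3 → P4: no single fragment contains all of {P1, P3, P4}, and the restricted closure of {P1, P3} across the fragments never reaches {P4}.
P1 → P2 is preserved.
P2, P4 → P3 is preserved.
P4 → P1, P2 is preserved.
P1, P4 → P2, P3 is preserved.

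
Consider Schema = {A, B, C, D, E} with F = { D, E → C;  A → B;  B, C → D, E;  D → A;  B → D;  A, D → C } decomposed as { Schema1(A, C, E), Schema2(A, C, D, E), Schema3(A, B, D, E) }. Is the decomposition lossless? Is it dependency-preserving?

lossless and dependency-preserving

Lossless test (chase): Rows 2 and 3 agree on D, E; apply D, E→C and equate their C entries. Rows 1 and 2 agree on A; apply A→B and equate their B entries. Rows 1 and 3 agree on A; apply A→B and equate their B entries. Rows 1 and 2 agree on B, C; apply B, C→D, E and equate their D, E entries. Row 1 is now all distinguished symbols — the join is lossless.
Dependency preservation: B, C → D, E is not contained in any single fragment, but the restricted closure of its left-hand side across the fragments still reaches the right-hand side; the remaining FDs each lie inside some fragment. All dependencies are preserved.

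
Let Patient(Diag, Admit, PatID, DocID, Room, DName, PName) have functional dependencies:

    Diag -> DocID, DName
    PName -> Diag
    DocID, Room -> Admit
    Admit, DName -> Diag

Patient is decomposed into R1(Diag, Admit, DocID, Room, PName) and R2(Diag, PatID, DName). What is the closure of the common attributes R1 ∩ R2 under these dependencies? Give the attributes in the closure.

Diag, DocID, DName

R1 ∩ R2 = {Diag}.
Diag → DocID, DName applies, adding DocID, DName
Closure: {Diag, DocID, DName}.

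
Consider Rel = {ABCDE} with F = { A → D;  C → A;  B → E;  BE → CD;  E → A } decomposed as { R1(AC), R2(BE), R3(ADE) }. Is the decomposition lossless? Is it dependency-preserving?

Lossless test (chase): Rows 1 and 3 agree on A; apply A→D and equate their D entries. Rows 2 and 3 agree on E; apply E→A and equate their A entries. Rows 1 and 2 agree on A; apply A→D and equate their D entries. No row becomes fully distinguished — the join is lossy.
Dependency preservation: the restricted closure of {BE} across the fragments never reaches {CD}, so BE → CD cannot be enforced without a join — not preserved.

lossy and not dependency-preserving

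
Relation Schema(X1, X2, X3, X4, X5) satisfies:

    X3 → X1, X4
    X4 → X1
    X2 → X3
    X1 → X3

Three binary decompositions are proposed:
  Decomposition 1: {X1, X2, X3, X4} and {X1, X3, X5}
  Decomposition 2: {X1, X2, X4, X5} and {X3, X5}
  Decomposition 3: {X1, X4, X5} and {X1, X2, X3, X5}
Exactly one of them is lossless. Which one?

Decomposition 3

Decomposition 1: common = {X1, X3}, closure = {X1, X3, X4} → lossy.
Decomposition 2: common = {X5}, closure = {X5} → lossy.
Decomposition 3: common = {X1, X5}, closure = {X1, X3, X4, X5} → lossless.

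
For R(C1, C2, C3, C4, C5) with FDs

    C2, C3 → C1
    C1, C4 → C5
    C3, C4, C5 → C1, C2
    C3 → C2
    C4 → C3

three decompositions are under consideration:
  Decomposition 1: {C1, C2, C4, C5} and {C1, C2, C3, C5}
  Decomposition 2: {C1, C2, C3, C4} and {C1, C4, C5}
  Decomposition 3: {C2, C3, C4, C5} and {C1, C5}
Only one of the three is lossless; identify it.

Decomposition 2

Decomposition 1: common = {C1, C2, C5}, closure = {C1, C2, C5} → lossy.
Decomposition 2: common = {C1, C4}, closure = {C1, C2, C3, C4, C5} → lossless.
Decomposition 3: common = {C5}, closure = {C5} → lossy.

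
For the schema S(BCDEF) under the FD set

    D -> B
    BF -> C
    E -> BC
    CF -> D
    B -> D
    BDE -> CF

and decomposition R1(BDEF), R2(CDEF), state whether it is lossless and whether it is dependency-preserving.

lossless and dependency-preserving

Lossless test: (DEF)⁺ = {BCDEF}, which contains all of one fragment — lossless.
Dependency preservation: BF → C; E → BC; BDE → CF are not contained in any single fragment, but the restricted closure of each left-hand side across the fragments still reaches the right-hand side; the remaining FDs each lie inside some fragment. All dependencies are preserved.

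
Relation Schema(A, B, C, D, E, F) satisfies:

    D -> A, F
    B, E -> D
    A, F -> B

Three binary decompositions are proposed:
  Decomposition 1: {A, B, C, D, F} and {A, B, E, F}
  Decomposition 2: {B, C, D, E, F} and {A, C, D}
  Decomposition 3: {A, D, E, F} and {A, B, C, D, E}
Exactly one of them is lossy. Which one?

Decomposition 1

Decomposition 1: common = {A, B, F}, closure = {A, B, F} → lossy.
Decomposition 2: common = {C, D}, closure = {A, B, C, D, F} → lossless.
Decomposition 3: common = {A, D, E}, closure = {A, B, D, E, F} → lossless.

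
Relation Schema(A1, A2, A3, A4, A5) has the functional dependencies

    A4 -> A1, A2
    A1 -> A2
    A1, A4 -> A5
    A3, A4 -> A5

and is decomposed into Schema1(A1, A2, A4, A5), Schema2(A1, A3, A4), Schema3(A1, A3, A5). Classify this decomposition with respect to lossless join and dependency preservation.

Lossless test (chase): Rows 1 and 2 agree on A4; apply A4→A1, A2 and equate their A1, A2 entries. Rows 1 and 3 agree on A1; apply A1→A2 and equate their A2 entries. Rows 1 and 2 agree on A1, A4; apply A1, A4→A5 and equate their A5 entries. Row 2 is now all distinguished symbols — the join is lossless.
Dependency preservation: A3, A4 → A5 is not contained in any single fragment, but the restricted closure of its left-hand side across the fragments still reaches the right-hand side; the remaining FDs each lie inside some fragment. All dependencies are preserved.

lossless and dependency-preserving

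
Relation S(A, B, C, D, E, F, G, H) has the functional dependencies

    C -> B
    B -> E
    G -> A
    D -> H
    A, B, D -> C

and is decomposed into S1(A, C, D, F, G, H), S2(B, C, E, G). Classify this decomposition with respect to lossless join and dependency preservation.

Lossless test: (C, G)⁺ = {A, B, C, E, G}, which contains all of one fragment — lossless.
Dependency preservation: the restricted closure of {A, B, D} across the fragments never reaches {C}, so A, B, D → C cannot be enforced without a join — not preserved.

lossless but not dependency-preserving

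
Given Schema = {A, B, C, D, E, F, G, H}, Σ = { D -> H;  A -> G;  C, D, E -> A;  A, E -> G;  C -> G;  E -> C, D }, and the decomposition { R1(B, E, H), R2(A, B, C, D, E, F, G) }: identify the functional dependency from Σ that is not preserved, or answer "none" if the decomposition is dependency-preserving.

D -> H

Check D → H: no single fragment contains all of {D, H}, and the restricted closure of {D} across the fragments never reaches {H}.
A → G is preserved.
C, D, E → A is preserved.
A, E → G is preserved.
C → G is preserved.
E → C, D is preserved.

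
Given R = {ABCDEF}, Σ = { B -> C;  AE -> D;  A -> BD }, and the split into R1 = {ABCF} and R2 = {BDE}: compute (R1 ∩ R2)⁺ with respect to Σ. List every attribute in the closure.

BC

R1 ∩ R2 = {B}.
B → C applies, adding C
Closure: {BC}.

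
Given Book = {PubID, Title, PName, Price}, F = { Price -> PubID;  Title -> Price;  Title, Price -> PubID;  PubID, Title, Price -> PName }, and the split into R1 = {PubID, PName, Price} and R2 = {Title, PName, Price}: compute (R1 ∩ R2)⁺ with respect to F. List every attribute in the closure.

R1 ∩ R2 = {PName, Price}.
Price → PubID applies, adding PubID
Closure: {PubID, PName, Price}.

PubID, PName, Price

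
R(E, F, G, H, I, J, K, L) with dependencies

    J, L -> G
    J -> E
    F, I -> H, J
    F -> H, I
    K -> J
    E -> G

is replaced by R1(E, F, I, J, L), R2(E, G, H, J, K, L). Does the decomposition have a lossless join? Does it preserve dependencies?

Lossless test: (E, J, L)⁺ = {E, G, J, L}, which is a superkey of neither fragment — lossy.
Dependency preservation: the restricted closure of {F, I} across the fragments never reaches {H, J}, so F, I → H, J cannot be enforced without a join — not preserved.

lossy and not dependency-preserving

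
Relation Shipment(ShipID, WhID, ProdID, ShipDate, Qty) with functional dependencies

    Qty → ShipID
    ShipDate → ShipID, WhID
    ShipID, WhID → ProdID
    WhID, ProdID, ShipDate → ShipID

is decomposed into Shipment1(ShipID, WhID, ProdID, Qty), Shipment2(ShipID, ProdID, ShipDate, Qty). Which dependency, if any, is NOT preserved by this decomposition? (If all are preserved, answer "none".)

ShipDate → ShipID, WhID

Check ShipDate → ShipID, WhID: no single fragment contains all of {ShipID, WhID, ShipDate}, and the restricted closure of {ShipDate} across the fragments never reaches {ShipID, WhID}.
Qty → ShipID is preserved.
ShipID, WhID → ProdID is preserved.
WhID, ProdID, ShipDate → ShipID is preserved.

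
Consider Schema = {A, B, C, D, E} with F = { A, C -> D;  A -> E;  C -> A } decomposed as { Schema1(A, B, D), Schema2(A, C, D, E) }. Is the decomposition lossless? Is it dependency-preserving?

lossy but dependency-preserving

Lossless test: (A, D)⁺ = {A, D, E}, which is a superkey of neither fragment — lossy.
Dependency preservation: every FD's attributes lie within a single fragment, so each can be enforced locally — preserved.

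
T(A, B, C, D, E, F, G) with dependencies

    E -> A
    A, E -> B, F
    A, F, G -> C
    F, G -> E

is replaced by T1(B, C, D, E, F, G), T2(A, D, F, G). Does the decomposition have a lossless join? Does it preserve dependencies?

lossless but not dependency-preserving

Lossless test: (D, F, G)⁺ = {A, B, C, D, E, F, G}, which contains all of one fragment — lossless.
Dependency preservation: the restricted closure of {E} across the fragments never reaches {A}, so E → A cannot be enforced without a join — not preserved.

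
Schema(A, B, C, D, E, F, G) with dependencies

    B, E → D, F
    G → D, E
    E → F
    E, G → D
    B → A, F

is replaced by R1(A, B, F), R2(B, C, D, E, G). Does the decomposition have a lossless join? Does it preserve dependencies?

lossless but not dependency-preserving

Lossless test: (B)⁺ = {A, B, F}, which contains all of one fragment — lossless.
Dependency preservation: the restricted closure of {E} across the fragments never reaches {F}, so E → F cannot be enforced without a join — not preserved.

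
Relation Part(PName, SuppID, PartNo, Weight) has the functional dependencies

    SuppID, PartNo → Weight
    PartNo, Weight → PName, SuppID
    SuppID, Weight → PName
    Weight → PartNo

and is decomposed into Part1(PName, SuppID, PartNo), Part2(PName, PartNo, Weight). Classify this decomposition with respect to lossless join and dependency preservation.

Lossless test: (PName, PartNo)⁺ = {PName, PartNo}, which is a superkey of neither fragment — lossy.
Dependency preservation: the restricted closure of {SuppID, PartNo} across the fragments never reaches {Weight}, so SuppID, PartNo → Weight cannot be enforced without a join — not preserved.

lossy and not dependency-preserving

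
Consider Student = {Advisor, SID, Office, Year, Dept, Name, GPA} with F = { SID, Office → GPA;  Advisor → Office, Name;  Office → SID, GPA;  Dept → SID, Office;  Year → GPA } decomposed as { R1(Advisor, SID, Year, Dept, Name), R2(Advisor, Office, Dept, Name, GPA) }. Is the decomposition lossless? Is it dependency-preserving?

Lossless test: (Advisor, Dept, Name)⁺ = {Advisor, SID, Office, Dept, Name, GPA}, which contains all of one fragment — lossless.
Dependency preservation: the restricted closure of {Office} across the fragments never reaches {SID, GPA}, so Office → SID, GPA cannot be enforced without a join — not preserved.

lossless but not dependency-preserving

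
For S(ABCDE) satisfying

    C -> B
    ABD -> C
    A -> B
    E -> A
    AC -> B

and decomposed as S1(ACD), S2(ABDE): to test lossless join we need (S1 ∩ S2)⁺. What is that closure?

ABCD

S1 ∩ S2 = {AD}.
A → B applies, adding B
ABD → C applies, adding C
Closure: {ABCD}.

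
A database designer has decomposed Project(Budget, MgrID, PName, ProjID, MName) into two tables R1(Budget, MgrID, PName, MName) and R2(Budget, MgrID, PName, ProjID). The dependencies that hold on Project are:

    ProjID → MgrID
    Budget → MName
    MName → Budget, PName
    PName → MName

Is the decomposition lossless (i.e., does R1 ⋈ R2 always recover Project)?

Yes

Common attributes: R1 ∩ R2 = {Budget, MgrID, PName}.
Closure of {Budget, MgrID, PName}: Budget → MName applies, adding MName. So (Budget, MgrID, PName)⁺ = {Budget, MgrID, PName, MName}.
This closure contains every attribute of R1, so R1 ∩ R2 → R1. The join is lossless.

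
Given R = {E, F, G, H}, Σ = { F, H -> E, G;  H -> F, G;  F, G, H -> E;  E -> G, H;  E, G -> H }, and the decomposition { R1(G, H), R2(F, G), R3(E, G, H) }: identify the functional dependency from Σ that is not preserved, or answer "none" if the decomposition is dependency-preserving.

H -> F, G

Check H → F, G: no single fragment contains all of {F, G, H}, and the restricted closure of {H} across the fragments never reaches {F, G}.
F, H → E, G is preserved.
F, G, H → E is preserved.
E → G, H is preserved.
E, G → H is preserved.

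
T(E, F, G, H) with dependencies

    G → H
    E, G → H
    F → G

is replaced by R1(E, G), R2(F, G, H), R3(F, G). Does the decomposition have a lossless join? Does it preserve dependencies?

lossy but dependency-preserving

Lossless test (chase): Rows 1 and 2 agree on G; apply G→H and equate their H entries. Rows 1 and 3 agree on G; apply G→H and equate their H entries. No row becomes fully distinguished — the join is lossy.
Dependency preservation: E, G → H is not contained in any single fragment, but the restricted closure of its left-hand side across the fragments still reaches the right-hand side; the remaining FDs each lie inside some fragment. All dependencies are preserved.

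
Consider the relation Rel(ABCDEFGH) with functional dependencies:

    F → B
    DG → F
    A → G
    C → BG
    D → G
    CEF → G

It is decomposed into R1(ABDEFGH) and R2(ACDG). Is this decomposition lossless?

No

Common attributes: R1 ∩ R2 = {ADG}.
Closure of {ADG}: DG → F applies, adding F; F → B applies, adding B. So (ADG)⁺ = {ABDFG}.
The closure contains neither all of R1 = {ABDEFGH} nor all of R2 = {ACDG}, so the common attributes are not a superkey of either fragment. The join is lossy.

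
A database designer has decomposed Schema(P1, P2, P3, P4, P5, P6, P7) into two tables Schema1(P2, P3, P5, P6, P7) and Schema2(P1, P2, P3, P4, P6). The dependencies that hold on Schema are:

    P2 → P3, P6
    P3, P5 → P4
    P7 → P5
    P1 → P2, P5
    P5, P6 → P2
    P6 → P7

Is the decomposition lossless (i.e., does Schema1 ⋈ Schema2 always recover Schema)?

Common attributes: Schema1 ∩ Schema2 = {P2, P3, P6}.
Closure of {P2, P3, P6}: P6 → P7 applies, adding P7; P7 → P5 applies, adding P5; P3, P5 → P4 applies, adding P4. So (P2, P3, P6)⁺ = {P2, P3, P4, P5, P6, P7}.
This closure contains every attribute of Schema1, so Schema1 ∩ Schema2 → Schema1. The join is lossless.

Yes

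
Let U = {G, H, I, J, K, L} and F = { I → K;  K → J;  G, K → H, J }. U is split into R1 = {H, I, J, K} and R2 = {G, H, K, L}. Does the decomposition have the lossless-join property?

Common attributes: R1 ∩ R2 = {H, K}.
Closure of {H, K}: K → J applies, adding J. So (H, K)⁺ = {H, J, K}.
The closure contains neither all of R1 = {H, I, J, K} nor all of R2 = {G, H, K, L}, so the common attributes are not a superkey of either fragment. The join is lossy.

No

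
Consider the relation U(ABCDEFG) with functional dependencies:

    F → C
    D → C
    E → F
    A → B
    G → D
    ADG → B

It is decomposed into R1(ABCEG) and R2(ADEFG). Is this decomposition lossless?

Yes

Common attributes: R1 ∩ R2 = {AEG}.
Closure of {AEG}: E → F applies, adding F; A → B applies, adding B; G → D applies, adding D; F → C applies, adding C. So (AEG)⁺ = {ABCDEFG}.
This closure contains every attribute of R1, so R1 ∩ R2 → R1. The join is lossless.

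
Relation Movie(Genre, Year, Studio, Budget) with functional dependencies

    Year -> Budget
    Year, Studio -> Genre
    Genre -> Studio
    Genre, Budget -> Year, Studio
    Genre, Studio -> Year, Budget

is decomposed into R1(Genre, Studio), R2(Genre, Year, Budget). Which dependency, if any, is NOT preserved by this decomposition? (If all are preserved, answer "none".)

Check Year, Studio → Genre: no single fragment contains all of {Genre, Year, Studio}, and the restricted closure of {Year, Studio} across the fragments never reaches {Genre}.
Year → Budget is preserved.
Genre → Studio is preserved.
Genre, Budget → Year, Studio is preserved.
Genre, Studio → Year, Budget is preserved.

Year, Studio -> Genre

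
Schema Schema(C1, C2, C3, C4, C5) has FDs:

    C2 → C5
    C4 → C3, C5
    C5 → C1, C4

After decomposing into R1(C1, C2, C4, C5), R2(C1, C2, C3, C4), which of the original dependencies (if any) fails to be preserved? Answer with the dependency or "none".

C2 → C5 lies within R1.
C4 → C3, C5: restricted closure across fragments reaches C3, C5.
C5 → C1, C4 lies within R1.
Every dependency is enforceable on the fragments, so the decomposition is dependency-preserving.

none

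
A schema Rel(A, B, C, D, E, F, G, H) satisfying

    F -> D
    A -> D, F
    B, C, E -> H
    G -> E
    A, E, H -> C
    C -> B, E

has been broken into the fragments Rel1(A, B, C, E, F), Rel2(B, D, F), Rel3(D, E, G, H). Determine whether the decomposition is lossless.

Chase test. Columns are A, B, C, D, E, F, G, H; row i has aⱼ where attribute j ∈ Reli, else bᵢⱼ.
Initial tableau (one row per fragment):
  row 1: a1 a2 a3 b14 a5 a6 b17 b18
  row 2: b21 a2 b23 a4 b25 a6 b27 b28
  row 3: b31 b32 b33 a4 a5 b36 a7 a8
Rows 1 and 2 agree on F; apply F→D and equate their D entries.
No row becomes fully distinguished — the join is lossy.

No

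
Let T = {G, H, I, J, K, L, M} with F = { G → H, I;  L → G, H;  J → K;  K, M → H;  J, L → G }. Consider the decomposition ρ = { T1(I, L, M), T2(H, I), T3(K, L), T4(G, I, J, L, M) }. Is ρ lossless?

No

Chase test. Columns are G, H, I, J, K, L, M; row i has aⱼ where attribute j ∈ Ti, else bᵢⱼ.
Initial tableau (one row per fragment):
  row 1: b11 b12 a3 b14 b15 a6 a7
  row 2: b21 a2 a3 b24 b25 b26 b27
  row 3: b31 b32 b33 b34 a5 a6 b37
  row 4: a1 b42 a3 a4 b45 a6 a7
Rows 1 and 3 agree on L; apply L→G, H and equate their G, H entries.
Rows 1 and 4 agree on L; apply L→G, H and equate their G, H entries.
Rows 1 and 3 agree on G; apply G→H, I and equate their H, I entries.
No row becomes fully distinguished — the join is lossy.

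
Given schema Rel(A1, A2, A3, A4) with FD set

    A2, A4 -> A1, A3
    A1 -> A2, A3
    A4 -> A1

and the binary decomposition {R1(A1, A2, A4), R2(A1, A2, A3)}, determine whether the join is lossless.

Common attributes: R1 ∩ R2 = {A1, A2}.
Closure of {A1, A2}: A1 → A2, A3 applies, adding A3. So (A1, A2)⁺ = {A1, A2, A3}.
This closure contains every attribute of R2, so R1 ∩ R2 → R2. The join is lossless.

Yes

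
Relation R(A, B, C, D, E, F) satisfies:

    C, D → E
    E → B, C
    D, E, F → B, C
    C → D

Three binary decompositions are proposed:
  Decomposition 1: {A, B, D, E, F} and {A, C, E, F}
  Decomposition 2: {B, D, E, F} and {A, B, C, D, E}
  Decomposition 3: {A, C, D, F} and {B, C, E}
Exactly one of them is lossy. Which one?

Decomposition 2

Decomposition 1: common = {A, E, F}, closure = {A, B, C, D, E, F} → lossless.
Decomposition 2: common = {B, D, E}, closure = {B, C, D, E} → lossy.
Decomposition 3: common = {C}, closure = {B, C, D, E} → lossless.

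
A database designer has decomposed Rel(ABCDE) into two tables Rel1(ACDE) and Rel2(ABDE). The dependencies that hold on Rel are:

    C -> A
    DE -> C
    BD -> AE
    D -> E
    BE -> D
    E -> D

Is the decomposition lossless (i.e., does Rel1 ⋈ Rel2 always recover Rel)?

Yes

Common attributes: Rel1 ∩ Rel2 = {ADE}.
Closure of {ADE}: DE → C applies, adding C. So (ADE)⁺ = {ACDE}.
This closure contains every attribute of Rel1, so Rel1 ∩ Rel2 → Rel1. The join is lossless.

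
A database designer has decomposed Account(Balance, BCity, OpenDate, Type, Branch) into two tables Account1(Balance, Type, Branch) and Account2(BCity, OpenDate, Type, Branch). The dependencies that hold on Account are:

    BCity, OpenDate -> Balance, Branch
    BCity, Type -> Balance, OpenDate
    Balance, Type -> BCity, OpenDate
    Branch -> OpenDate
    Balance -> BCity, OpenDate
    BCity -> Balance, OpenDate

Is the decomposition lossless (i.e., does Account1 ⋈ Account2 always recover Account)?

No

Common attributes: Account1 ∩ Account2 = {Type, Branch}.
Closure of {Type, Branch}: Branch → OpenDate applies, adding OpenDate. So (Type, Branch)⁺ = {OpenDate, Type, Branch}.
The closure contains neither all of Account1 = {Balance, Type, Branch} nor all of Account2 = {BCity, OpenDate, Type, Branch}, so the common attributes are not a superkey of either fragment. The join is lossy.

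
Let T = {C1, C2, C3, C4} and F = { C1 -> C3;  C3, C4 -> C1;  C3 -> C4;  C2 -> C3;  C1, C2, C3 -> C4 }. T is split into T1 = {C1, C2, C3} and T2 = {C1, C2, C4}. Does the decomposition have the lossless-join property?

Common attributes: T1 ∩ T2 = {C1, C2}.
Closure of {C1, C2}: C1 → C3 applies, adding C3; C3 → C4 applies, adding C4. So (C1, C2)⁺ = {C1, C2, C3, C4}.
This closure contains every attribute of T1, so T1 ∩ T2 → T1. The join is lossless.

Yes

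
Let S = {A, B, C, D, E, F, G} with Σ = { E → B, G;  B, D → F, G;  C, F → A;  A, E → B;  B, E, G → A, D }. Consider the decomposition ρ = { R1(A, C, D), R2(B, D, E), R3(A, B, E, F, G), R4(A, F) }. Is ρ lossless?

Chase test. Columns are A, B, C, D, E, F, G; row i has aⱼ where attribute j ∈ Ri, else bᵢⱼ.
Initial tableau (one row per fragment):
  row 1: a1 b12 a3 a4 b15 b16 b17
  row 2: b21 a2 b23 a4 a5 b26 b27
  row 3: a1 a2 b33 b34 a5 a6 a7
  row 4: a1 b42 b43 b44 b45 a6 b47
Rows 2 and 3 agree on E; apply E→B, G and equate their B, G entries.
Rows 2 and 3 agree on B, E, G; apply B, E, G→A, D and equate their A, D entries.
Rows 2 and 3 agree on B, D; apply B, D→F, G and equate their F, G entries.
No row becomes fully distinguished — the join is lossy.

No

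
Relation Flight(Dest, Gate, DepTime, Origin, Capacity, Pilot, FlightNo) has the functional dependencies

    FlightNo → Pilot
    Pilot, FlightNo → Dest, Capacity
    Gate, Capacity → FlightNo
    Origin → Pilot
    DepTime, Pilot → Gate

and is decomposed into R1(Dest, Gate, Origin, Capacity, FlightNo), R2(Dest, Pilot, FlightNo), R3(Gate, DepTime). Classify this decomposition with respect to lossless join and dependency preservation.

Lossless test (chase): Rows 1 and 2 agree on FlightNo; apply FlightNo→Pilot and equate their Pilot entries. Rows 1 and 2 agree on Pilot, FlightNo; apply Pilot, FlightNo→Dest, Capacity and equate their Dest, Capacity entries. No row becomes fully distinguished — the join is lossy.
Dependency preservation: the restricted closure of {Origin} across the fragments never reaches {Pilot}, so Origin → Pilot cannot be enforced without a join — not preserved.

lossy and not dependency-preserving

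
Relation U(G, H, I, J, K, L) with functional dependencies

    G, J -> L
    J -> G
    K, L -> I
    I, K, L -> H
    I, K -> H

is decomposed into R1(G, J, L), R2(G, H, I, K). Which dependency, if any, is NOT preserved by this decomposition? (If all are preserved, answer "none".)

Check K, L → I: no single fragment contains all of {I, K, L}, and the restricted closure of {K, L} across the fragments never reaches {I}.
G, J → L is preserved.
J → G is preserved.
I, K, L → H is preserved.
I, K → H is preserved.

K, L -> I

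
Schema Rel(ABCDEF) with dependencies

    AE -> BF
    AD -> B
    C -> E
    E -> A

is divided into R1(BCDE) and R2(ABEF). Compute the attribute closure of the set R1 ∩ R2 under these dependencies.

R1 ∩ R2 = {BE}.
E → A applies, adding A
AE → BF applies, adding F
Closure: {ABEF}.

ABEF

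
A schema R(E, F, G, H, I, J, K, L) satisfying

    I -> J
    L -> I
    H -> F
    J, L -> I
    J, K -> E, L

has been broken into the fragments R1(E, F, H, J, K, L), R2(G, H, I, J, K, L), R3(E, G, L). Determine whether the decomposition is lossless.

Yes

Chase test. Columns are E, F, G, H, I, J, K, L; row i has aⱼ where attribute j ∈ Ri, else bᵢⱼ.
Initial tableau (one row per fragment):
  row 1: a1 a2 b13 a4 b15 a6 a7 a8
  row 2: b21 b22 a3 a4 a5 a6 a7 a8
  row 3: a1 b32 a3 b34 b35 b36 b37 a8
Rows 1 and 2 agree on L; apply L→I and equate their I entries.
Rows 1 and 3 agree on L; apply L→I and equate their I entries.
Rows 1 and 2 agree on H; apply H→F and equate their F entries.
Rows 1 and 2 agree on J, K; apply J, K→E, L and equate their E, L entries.
Rows 1 and 3 agree on I; apply I→J and equate their J entries.
Row 2 is now all distinguished symbols — the join is lossless.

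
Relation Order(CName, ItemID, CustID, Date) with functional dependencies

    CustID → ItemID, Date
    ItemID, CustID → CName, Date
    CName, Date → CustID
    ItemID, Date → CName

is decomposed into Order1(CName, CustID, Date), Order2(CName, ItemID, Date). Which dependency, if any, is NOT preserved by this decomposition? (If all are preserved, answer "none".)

CustID → ItemID, Date: restricted closure across fragments reaches ItemID, Date.
ItemID, CustID → CName, Date: restricted closure across fragments reaches CName, Date.
CName, Date → CustID lies within Order1.
ItemID, Date → CName lies within Order2.
Every dependency is enforceable on the fragments, so the decomposition is dependency-preserving.

none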